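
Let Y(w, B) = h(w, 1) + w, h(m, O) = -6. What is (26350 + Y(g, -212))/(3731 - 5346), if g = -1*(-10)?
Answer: -26354/1615 ≈ -16.318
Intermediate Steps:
g = 10
Y(w, B) = -6 + w
(26350 + Y(g, -212))/(3731 - 5346) = (26350 + (-6 + 10))/(3731 - 5346) = (26350 + 4)/(-1615) = 26354*(-1/1615) = -26354/1615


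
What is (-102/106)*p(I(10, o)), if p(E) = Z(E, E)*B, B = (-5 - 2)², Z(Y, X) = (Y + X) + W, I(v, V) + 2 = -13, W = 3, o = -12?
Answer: 67473/53 ≈ 1273.1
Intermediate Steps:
I(v, V) = -15 (I(v, V) = -2 - 13 = -15)
Z(Y, X) = 3 + X + Y (Z(Y, X) = (Y + X) + 3 = (X + Y) + 3 = 3 + X + Y)
B = 49 (B = (-7)² = 49)
p(E) = 147 + 98*E (p(E) = (3 + E + E)*49 = (3 + 2*E)*49 = 147 + 98*E)
(-102/106)*p(I(10, o)) = (-102/106)*(147 + 98*(-15)) = (-102*1/106)*(147 - 1470) = -51/53*(-1323) = 67473/53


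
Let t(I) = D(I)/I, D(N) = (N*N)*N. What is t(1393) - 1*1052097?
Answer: 888352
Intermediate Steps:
D(N) = N³ (D(N) = N²*N = N³)
t(I) = I² (t(I) = I³/I = I²)
t(1393) - 1*1052097 = 1393² - 1*1052097 = 1940449 - 1052097 = 888352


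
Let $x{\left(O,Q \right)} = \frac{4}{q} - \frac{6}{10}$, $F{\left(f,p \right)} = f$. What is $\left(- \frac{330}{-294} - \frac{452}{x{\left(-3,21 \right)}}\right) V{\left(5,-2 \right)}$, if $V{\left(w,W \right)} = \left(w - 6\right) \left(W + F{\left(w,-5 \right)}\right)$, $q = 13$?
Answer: $- \frac{4321995}{931} \approx -4642.3$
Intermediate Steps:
$x{\left(O,Q \right)} = - \frac{19}{65}$ ($x{\left(O,Q \right)} = \frac{4}{13} - \frac{6}{10} = 4 \cdot \frac{1}{13} - \frac{3}{5} = \frac{4}{13} - \frac{3}{5} = - \frac{19}{65}$)
$V{\left(w,W \right)} = \left(-6 + w\right) \left(W + w\right)$ ($V{\left(w,W \right)} = \left(w - 6\right) \left(W + w\right) = \left(-6 + w\right) \left(W + w\right)$)
$\left(- \frac{330}{-294} - \frac{452}{x{\left(-3,21 \right)}}\right) V{\left(5,-2 \right)} = \left(- \frac{330}{-294} - \frac{452}{- \frac{19}{65}}\right) \left(5^{2} - -12 - 30 - 10\right) = \left(\left(-330\right) \left(- \frac{1}{294}\right) - - \frac{29380}{19}\right) \left(25 + 12 - 30 - 10\right) = \left(\frac{55}{49} + \frac{29380}{19}\right) \left(-3\right) = \frac{1440665}{931} \left(-3\right) = - \frac{4321995}{931}$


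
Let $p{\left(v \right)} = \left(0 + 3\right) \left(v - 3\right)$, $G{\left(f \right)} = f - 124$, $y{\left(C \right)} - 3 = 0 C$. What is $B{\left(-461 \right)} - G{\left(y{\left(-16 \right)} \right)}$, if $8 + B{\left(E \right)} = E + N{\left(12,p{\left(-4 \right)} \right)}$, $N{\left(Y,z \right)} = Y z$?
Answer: $-600$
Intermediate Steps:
$y{\left(C \right)} = 3$ ($y{\left(C \right)} = 3 + 0 C = 3 + 0 = 3$)
$G{\left(f \right)} = -124 + f$ ($G{\left(f \right)} = f - 124 = -124 + f$)
$p{\left(v \right)} = -9 + 3 v$ ($p{\left(v \right)} = 3 \left(-3 + v\right) = -9 + 3 v$)
$B{\left(E \right)} = -260 + E$ ($B{\left(E \right)} = -8 + \left(E + 12 \left(-9 + 3 \left(-4\right)\right)\right) = -8 + \left(E + 12 \left(-9 - 12\right)\right) = -8 + \left(E + 12 \left(-21\right)\right) = -8 + \left(E - 252\right) = -8 + \left(-252 + E\right) = -260 + E$)
$B{\left(-461 \right)} - G{\left(y{\left(-16 \right)} \right)} = \left(-260 - 461\right) - \left(-124 + 3\right) = -721 - -121 = -721 + 121 = -600$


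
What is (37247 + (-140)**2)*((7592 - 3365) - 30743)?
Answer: -1507355052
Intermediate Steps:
(37247 + (-140)**2)*((7592 - 3365) - 30743) = (37247 + 19600)*(4227 - 30743) = 56847*(-26516) = -1507355052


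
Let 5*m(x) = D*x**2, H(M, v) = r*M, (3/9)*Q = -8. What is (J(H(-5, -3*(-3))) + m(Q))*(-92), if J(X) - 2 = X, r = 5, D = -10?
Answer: 108100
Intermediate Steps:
Q = -24 (Q = 3*(-8) = -24)
H(M, v) = 5*M
J(X) = 2 + X
m(x) = -2*x**2 (m(x) = (-10*x**2)/5 = -2*x**2)
(J(H(-5, -3*(-3))) + m(Q))*(-92) = ((2 + 5*(-5)) - 2*(-24)**2)*(-92) = ((2 - 25) - 2*576)*(-92) = (-23 - 1152)*(-92) = -1175*(-92) = 108100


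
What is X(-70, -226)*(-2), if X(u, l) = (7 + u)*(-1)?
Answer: -126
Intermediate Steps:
X(u, l) = -7 - u
X(-70, -226)*(-2) = (-7 - 1*(-70))*(-2) = (-7 + 70)*(-2) = 63*(-2) = -126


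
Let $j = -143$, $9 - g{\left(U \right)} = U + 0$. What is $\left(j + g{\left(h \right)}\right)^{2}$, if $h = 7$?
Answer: $19881$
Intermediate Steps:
$g{\left(U \right)} = 9 - U$ ($g{\left(U \right)} = 9 - \left(U + 0\right) = 9 - U$)
$\left(j + g{\left(h \right)}\right)^{2} = \left(-143 + \left(9 - 7\right)\right)^{2} = \left(-143 + 2\right)^{2} = \left(-141\right)^{2} = 19881$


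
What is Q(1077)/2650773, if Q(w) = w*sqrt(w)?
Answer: 359*sqrt(1077)/883591 ≈ 0.013334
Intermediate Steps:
Q(w) = w**(3/2)
Q(1077)/2650773 = 1077**(3/2)/2650773 = (1077*sqrt(1077))*(1/2650773) = 359*sqrt(1077)/883591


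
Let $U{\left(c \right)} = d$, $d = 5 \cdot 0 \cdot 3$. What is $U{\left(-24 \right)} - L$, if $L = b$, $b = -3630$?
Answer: $3630$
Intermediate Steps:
$L = -3630$
$d = 0$ ($d = 0 \cdot 3 = 0$)
$U{\left(c \right)} = 0$
$U{\left(-24 \right)} - L = 0 - -3630 = 0 + 3630 = 3630$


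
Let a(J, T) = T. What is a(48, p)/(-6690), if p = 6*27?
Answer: -27/1115 ≈ -0.024215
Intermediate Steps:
p = 162
a(48, p)/(-6690) = 162/(-6690) = 162*(-1/6690) = -27/1115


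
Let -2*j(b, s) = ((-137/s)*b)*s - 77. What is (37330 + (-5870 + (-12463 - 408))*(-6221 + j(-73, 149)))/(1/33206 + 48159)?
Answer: 6960573083198/1599167755 ≈ 4352.6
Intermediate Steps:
j(b, s) = 77/2 + 137*b/2 (j(b, s) = -(((-137/s)*b)*s - 77)/2 = -((-137*b/s)*s - 77)/2 = -(-137*b - 77)/2 = -(-77 - 137*b)/2 = 77/2 + 137*b/2)
(37330 + (-5870 + (-12463 - 408))*(-6221 + j(-73, 149)))/(1/33206 + 48159) = (37330 + (-5870 + (-12463 - 408))*(-6221 + (77/2 + (137/2)*(-73))))/(1/33206 + 48159) = (37330 + (-5870 - 12871)*(-6221 + (77/2 - 10001/2)))/(1/33206 + 48159) = (37330 - 18741*(-6221 - 4962))/(1599167755/33206) = (37330 - 18741*(-11183))*(33206/1599167755) = (37330 + 209580603)*(33206/1599167755) = 209617933*(33206/1599167755) = 6960573083198/1599167755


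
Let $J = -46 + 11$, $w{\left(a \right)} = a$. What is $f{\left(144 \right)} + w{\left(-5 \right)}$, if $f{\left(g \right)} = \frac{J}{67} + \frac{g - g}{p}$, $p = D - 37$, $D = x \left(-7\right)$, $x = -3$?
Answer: $- \frac{370}{67} \approx -5.5224$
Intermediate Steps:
$D = 21$ ($D = \left(-3\right) \left(-7\right) = 21$)
$J = -35$
$p = -16$ ($p = 21 - 37 = -16$)
$f{\left(g \right)} = - \frac{35}{67}$ ($f{\left(g \right)} = - \frac{35}{67} + \frac{g - g}{-16} = \left(-35\right) \frac{1}{67} + 0 \left(- \frac{1}{16}\right) = - \frac{35}{67} + 0 = - \frac{35}{67}$)
$f{\left(144 \right)} + w{\left(-5 \right)} = - \frac{35}{67} - 5 = - \frac{370}{67}$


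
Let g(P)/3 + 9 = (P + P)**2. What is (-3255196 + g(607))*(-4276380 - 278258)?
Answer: -5311459423270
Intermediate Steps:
g(P) = -27 + 12*P**2 (g(P) = -27 + 3*(P + P)**2 = -27 + 3*(2*P)**2 = -27 + 3*(4*P**2) = -27 + 12*P**2)
(-3255196 + g(607))*(-4276380 - 278258) = (-3255196 + (-27 + 12*607**2))*(-4276380 - 278258) = (-3255196 + (-27 + 12*368449))*(-4554638) = (-3255196 + (-27 + 4421388))*(-4554638) = (-3255196 + 4421361)*(-4554638) = 1166165*(-4554638) = -5311459423270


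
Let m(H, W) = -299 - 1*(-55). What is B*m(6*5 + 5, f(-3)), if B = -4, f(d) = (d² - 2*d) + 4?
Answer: 976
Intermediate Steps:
f(d) = 4 + d² - 2*d
m(H, W) = -244 (m(H, W) = -299 + 55 = -244)
B*m(6*5 + 5, f(-3)) = -4*(-244) = 976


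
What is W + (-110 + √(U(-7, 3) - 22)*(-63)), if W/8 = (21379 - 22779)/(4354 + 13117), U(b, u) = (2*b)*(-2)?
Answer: -1933010/17471 - 63*√6 ≈ -264.96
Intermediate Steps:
U(b, u) = -4*b
W = -11200/17471 (W = 8*((21379 - 22779)/(4354 + 13117)) = 8*(-1400/17471) = -11200/17471 ≈ -0.64106)
W + (-110 + √(U(-7, 3) - 22)*(-63)) = -11200/17471 + (-110 + √(-4*(-7) - 22)*(-63)) = -11200/17471 + (-110 + √(28 - 22)*(-63)) = -11200/17471 + (-110 + √6*(-63)) = -11200/17471 + (-110 - 63*√6) = -1933010/17471 - 63*√6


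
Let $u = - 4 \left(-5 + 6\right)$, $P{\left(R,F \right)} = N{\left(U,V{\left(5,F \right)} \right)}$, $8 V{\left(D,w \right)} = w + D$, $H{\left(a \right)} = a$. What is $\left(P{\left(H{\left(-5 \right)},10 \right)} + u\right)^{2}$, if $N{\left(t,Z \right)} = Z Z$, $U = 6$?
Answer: $\frac{961}{4096} \approx 0.23462$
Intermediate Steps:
$V{\left(D,w \right)} = \frac{D}{8} + \frac{w}{8}$ ($V{\left(D,w \right)} = \frac{w + D}{8} = \frac{D + w}{8} = \frac{D}{8} + \frac{w}{8}$)
$N{\left(t,Z \right)} = Z^{2}$
$P{\left(R,F \right)} = \left(\frac{5}{8} + \frac{F}{8}\right)^{2}$ ($P{\left(R,F \right)} = \left(\frac{1}{8} \cdot 5 + \frac{F}{8}\right)^{2} = \left(\frac{5}{8} + \frac{F}{8}\right)^{2}$)
$u = -4$ ($u = \left(-4\right) 1 = -4$)
$\left(P{\left(H{\left(-5 \right)},10 \right)} + u\right)^{2} = \left(\frac{\left(5 + 10\right)^{2}}{64} - 4\right)^{2} = \left(\frac{15^{2}}{64} - 4\right)^{2} = \left(\frac{1}{64} \cdot 225 - 4\right)^{2} = \left(\frac{225}{64} - 4\right)^{2} = \left(- \frac{31}{64}\right)^{2} = \frac{961}{4096}$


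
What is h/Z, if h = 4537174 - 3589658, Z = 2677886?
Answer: 473758/1338943 ≈ 0.35383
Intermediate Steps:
h = 947516
h/Z = 947516/2677886 = 947516*(1/2677886) = 473758/1338943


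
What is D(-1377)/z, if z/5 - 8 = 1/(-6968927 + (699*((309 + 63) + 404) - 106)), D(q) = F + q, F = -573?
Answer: -2506377510/51412871 ≈ -48.750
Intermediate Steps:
D(q) = -573 + q
z = 257064355/6426609 (z = 40 + 5/(-6968927 + (699*((309 + 63) + 404) - 106)) = 40 + 5/(-6968927 + (699*(372 + 404) - 106)) = 40 + 5/(-6968927 + (699*776 - 106)) = 40 + 5/(-6968927 + (542424 - 106)) = 40 + 5/(-6968927 + 542318) = 40 + 5/(-6426609) = 40 + 5*(-1/6426609) = 40 - 5/6426609 = 257064355/6426609 ≈ 40.000)
D(-1377)/z = (-573 - 1377)/(257064355/6426609) = -1950*6426609/257064355 = -2506377510/51412871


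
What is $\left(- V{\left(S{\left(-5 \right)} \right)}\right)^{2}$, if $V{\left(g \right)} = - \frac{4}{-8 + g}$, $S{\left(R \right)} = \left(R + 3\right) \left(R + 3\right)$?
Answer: $1$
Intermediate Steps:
$S{\left(R \right)} = \left(3 + R\right)^{2}$ ($S{\left(R \right)} = \left(3 + R\right) \left(3 + R\right) = \left(3 + R\right)^{2}$)
$\left(- V{\left(S{\left(-5 \right)} \right)}\right)^{2} = \left(- \frac{-4}{-8 + \left(3 - 5\right)^{2}}\right)^{2} = \left(- \frac{-4}{-8 + \left(-2\right)^{2}}\right)^{2} = \left(- \frac{-4}{-8 + 4}\right)^{2} = \left(- \frac{-4}{-4}\right)^{2} = \left(- \frac{\left(-4\right) \left(-1\right)}{4}\right)^{2} = \left(\left(-1\right) 1\right)^{2} = \left(-1\right)^{2} = 1$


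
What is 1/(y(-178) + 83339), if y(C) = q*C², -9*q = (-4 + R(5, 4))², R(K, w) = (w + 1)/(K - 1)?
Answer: 36/2041763 ≈ 1.7632e-5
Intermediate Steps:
R(K, w) = (1 + w)/(-1 + K)
q = -121/144 (q = -(-4 + (1 + 4)/(-1 + 5))²/9 = -(-4 + 5/4)²/9 = -(-11/4)²/9 = -⅑*121/16 = -121/144 ≈ -0.84028)
y(C) = -121*C²/144
1/(y(-178) + 83339) = 1/(-121/144*(-178)² + 83339) = 1/(-121/144*31684 + 83339) = 1/(-958441/36 + 83339) = 1/(2041763/36) = 36/2041763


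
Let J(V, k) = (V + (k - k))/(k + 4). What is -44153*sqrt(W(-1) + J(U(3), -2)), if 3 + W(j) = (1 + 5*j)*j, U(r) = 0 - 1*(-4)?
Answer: -44153*sqrt(3) ≈ -76475.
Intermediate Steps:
U(r) = 4 (U(r) = 0 + 4 = 4)
J(V, k) = V/(4 + k) (J(V, k) = (V + 0)/(4 + k) = V/(4 + k))
W(j) = -3 + j*(1 + 5*j) (W(j) = -3 + (1 + 5*j)*j = -3 + j*(1 + 5*j))
-44153*sqrt(W(-1) + J(U(3), -2)) = -44153*sqrt((-3 - 1 + 5*(-1)**2) + 4/(4 - 2)) = -44153*sqrt((-3 - 1 + 5*1) + 4/2) = -44153*sqrt((-3 - 1 + 5) + 4*(1/2)) = -44153*sqrt(1 + 2) = -44153*sqrt(3)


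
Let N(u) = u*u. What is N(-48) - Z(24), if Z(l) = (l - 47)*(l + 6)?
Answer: 2994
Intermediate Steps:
N(u) = u**2
Z(l) = (-47 + l)*(6 + l)
N(-48) - Z(24) = (-48)**2 - (-282 + 24**2 - 41*24) = 2304 - (-282 + 576 - 984) = 2304 - 1*(-690) = 2304 + 690 = 2994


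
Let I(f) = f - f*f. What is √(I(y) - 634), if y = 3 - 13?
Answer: 2*I*√186 ≈ 27.276*I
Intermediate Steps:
y = -10
I(f) = f - f²
√(I(y) - 634) = √(-10*(1 - 1*(-10)) - 634) = √(-10*(1 + 10) - 634) = √(-10*11 - 634) = √(-110 - 634) = √(-744) = 2*I*√186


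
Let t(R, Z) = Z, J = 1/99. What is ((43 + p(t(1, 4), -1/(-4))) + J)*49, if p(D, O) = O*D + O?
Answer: 858823/396 ≈ 2168.7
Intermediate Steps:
J = 1/99 ≈ 0.010101
p(D, O) = O + D*O (p(D, O) = D*O + O = O + D*O)
((43 + p(t(1, 4), -1/(-4))) + J)*49 = ((43 + (-1/(-4))*(1 + 4)) + 1/99)*49 = ((43 - 1*(-¼)*5) + 1/99)*49 = ((43 + (¼)*5) + 1/99)*49 = ((43 + 5/4) + 1/99)*49 = (177/4 + 1/99)*49 = (17527/396)*49 = 858823/396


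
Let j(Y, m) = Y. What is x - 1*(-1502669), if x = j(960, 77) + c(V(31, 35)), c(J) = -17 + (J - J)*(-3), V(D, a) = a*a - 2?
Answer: 1503612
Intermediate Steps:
V(D, a) = -2 + a² (V(D, a) = a² - 2 = -2 + a²)
c(J) = -17 (c(J) = -17 + 0*(-3) = -17 + 0 = -17)
x = 943 (x = 960 - 17 = 943)
x - 1*(-1502669) = 943 - 1*(-1502669) = 943 + 1502669 = 1503612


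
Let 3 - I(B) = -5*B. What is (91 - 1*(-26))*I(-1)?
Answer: -234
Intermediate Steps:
I(B) = 3 + 5*B (I(B) = 3 - (-5)*B = 3 + 5*B)
(91 - 1*(-26))*I(-1) = (91 - 1*(-26))*(3 + 5*(-1)) = (91 + 26)*(3 - 5) = 117*(-2) = -234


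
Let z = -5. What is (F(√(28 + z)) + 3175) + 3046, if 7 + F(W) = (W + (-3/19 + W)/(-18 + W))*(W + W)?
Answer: 35785346/5719 - 766*√23/5719 ≈ 6256.6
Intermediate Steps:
F(W) = -7 + 2*W*(W + (-3/19 + W)/(-18 + W)) (F(W) = -7 + (W + (-3/19 + W)/(-18 + W))*(W + W) = -7 + (W + (-3*1/19 + W)/(-18 + W))*(2*W) = -7 + (W + (-3/19 + W)/(-18 + W))*(2*W) = -7 + 2*W*(W + (-3/19 + W)/(-18 + W)))
(F(√(28 + z)) + 3175) + 3046 = ((2394 - 646*(√(28 - 5))² - 139*√(28 - 5) + 38*(√(28 - 5))³)/(19*(-18 + √(28 - 5))) + 3175) + 3046 = ((2394 - 646*(√23)² - 139*√23 + 38*(√23)³)/(19*(-18 + √23)) + 3175) + 3046 = ((2394 - 646*23 - 139*√23 + 38*(23*√23))/(19*(-18 + √23)) + 3175) + 3046 = ((2394 - 14858 - 139*√23 + 874*√23)/(19*(-18 + √23)) + 3175) + 3046 = ((-12464 + 735*√23)/(19*(-18 + √23)) + 3175) + 3046 = (3175 + (-12464 + 735*√23)/(19*(-18 + √23))) + 3046 = 6221 + (-12464 + 735*√23)/(19*(-18 + √23))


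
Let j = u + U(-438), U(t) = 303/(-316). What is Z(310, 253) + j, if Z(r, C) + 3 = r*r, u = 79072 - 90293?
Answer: 26820513/316 ≈ 84875.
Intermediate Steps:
U(t) = -303/316 (U(t) = 303*(-1/316) = -303/316)
u = -11221
Z(r, C) = -3 + r² (Z(r, C) = -3 + r*r = -3 + r²)
j = -3546139/316 (j = -11221 - 303/316 = -3546139/316 ≈ -11222.)
Z(310, 253) + j = (-3 + 310²) - 3546139/316 = (-3 + 96100) - 3546139/316 = 96097 - 3546139/316 = 26820513/316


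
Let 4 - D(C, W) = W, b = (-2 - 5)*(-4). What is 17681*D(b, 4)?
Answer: 0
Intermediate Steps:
b = 28 (b = -7*(-4) = 28)
D(C, W) = 4 - W
17681*D(b, 4) = 17681*(4 - 1*4) = 17681*(4 - 4) = 17681*0 = 0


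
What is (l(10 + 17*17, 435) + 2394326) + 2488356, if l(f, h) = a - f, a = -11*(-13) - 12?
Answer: 4882514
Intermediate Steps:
a = 131 (a = 143 - 12 = 131)
l(f, h) = 131 - f
(l(10 + 17*17, 435) + 2394326) + 2488356 = ((131 - (10 + 17*17)) + 2394326) + 2488356 = ((131 - (10 + 289)) + 2394326) + 2488356 = ((131 - 1*299) + 2394326) + 2488356 = ((131 - 299) + 2394326) + 2488356 = (-168 + 2394326) + 2488356 = 2394158 + 2488356 = 4882514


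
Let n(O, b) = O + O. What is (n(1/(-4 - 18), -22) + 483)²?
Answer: 28217344/121 ≈ 2.3320e+5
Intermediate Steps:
n(O, b) = 2*O
(n(1/(-4 - 18), -22) + 483)² = (2/(-4 - 18) + 483)² = (2/(-22) + 483)² = (2*(-1/22) + 483)² = (-1/11 + 483)² = (5312/11)² = 28217344/121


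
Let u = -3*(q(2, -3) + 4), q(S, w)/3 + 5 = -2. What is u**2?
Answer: 2601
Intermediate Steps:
q(S, w) = -21 (q(S, w) = -15 + 3*(-2) = -15 - 6 = -21)
u = 51 (u = -3*(-21 + 4) = -3*(-17) = 51)
u**2 = 51**2 = 2601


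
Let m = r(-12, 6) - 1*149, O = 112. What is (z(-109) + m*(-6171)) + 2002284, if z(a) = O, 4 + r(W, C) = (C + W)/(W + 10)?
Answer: 2928046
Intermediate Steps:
r(W, C) = -4 + (C + W)/(10 + W) (r(W, C) = -4 + (C + W)/(W + 10) = -4 + (C + W)/(10 + W))
m = -150 (m = (-40 + 6 - 3*(-12))/(10 - 12) - 1*149 = (-40 + 6 + 36)/(-2) - 149 = -½*2 - 149 = -1 - 149 = -150)
z(a) = 112
(z(-109) + m*(-6171)) + 2002284 = (112 - 150*(-6171)) + 2002284 = (112 + 925650) + 2002284 = 925762 + 2002284 = 2928046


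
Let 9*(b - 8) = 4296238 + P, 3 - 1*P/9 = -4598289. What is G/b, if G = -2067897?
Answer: -1094769/2687114 ≈ -0.40741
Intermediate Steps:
P = 41384628 (P = 27 - 9*(-4598289) = 27 + 41384601 = 41384628)
b = 45680938/9 (b = 8 + (4296238 + 41384628)/9 = 8 + (⅑)*45680866 = 8 + 45680866/9 = 45680938/9 ≈ 5.0757e+6)
G/b = -2067897/45680938/9 = -2067897*9/45680938 = -1094769/2687114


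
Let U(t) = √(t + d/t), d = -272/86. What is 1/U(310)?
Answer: √13770436530/2066082 ≈ 0.056797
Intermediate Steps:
d = -136/43 (d = -272*1/86 = -136/43 ≈ -3.1628)
U(t) = √(t - 136/(43*t))
1/U(310) = 1/(√(-5848/310 + 1849*310)/43) = 1/(√(-5848*1/310 + 573190)/43) = 1/(√(-2924/155 + 573190)/43) = 1/(√(88841526/155)/43) = 1/((√13770436530/155)/43) = 1/(√13770436530/6665) = √13770436530/2066082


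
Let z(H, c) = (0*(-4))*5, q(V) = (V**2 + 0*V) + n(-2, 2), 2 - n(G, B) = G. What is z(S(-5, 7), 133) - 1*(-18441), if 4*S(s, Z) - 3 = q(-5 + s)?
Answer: 18441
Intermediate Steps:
n(G, B) = 2 - G
q(V) = 4 + V**2 (q(V) = (V**2 + 0*V) + (2 - 1*(-2)) = (V**2 + 0) + (2 + 2) = V**2 + 4 = 4 + V**2)
S(s, Z) = 7/4 + (-5 + s)**2/4 (S(s, Z) = 3/4 + (4 + (-5 + s)**2)/4 = 3/4 + (1 + (-5 + s)**2/4) = 7/4 + (-5 + s)**2/4)
z(H, c) = 0 (z(H, c) = 0*5 = 0)
z(S(-5, 7), 133) - 1*(-18441) = 0 - 1*(-18441) = 0 + 18441 = 18441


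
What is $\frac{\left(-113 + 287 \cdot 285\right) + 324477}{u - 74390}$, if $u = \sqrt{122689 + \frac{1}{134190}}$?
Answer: $- \frac{94289283843300}{17269158917723} - \frac{1218477 \sqrt{245472826343010}}{742573833462089} \approx -5.4857$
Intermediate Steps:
$u = \frac{\sqrt{245472826343010}}{44730}$ ($u = \sqrt{122689 + \frac{1}{134190}} = \sqrt{\frac{16463636911}{134190}} = \frac{\sqrt{245472826343010}}{44730} \approx 350.27$)
$\frac{\left(-113 + 287 \cdot 285\right) + 324477}{u - 74390} = \frac{\left(-113 + 287 \cdot 285\right) + 324477}{\frac{\sqrt{245472826343010}}{44730} - 74390} = \frac{\left(-113 + 81795\right) + 324477}{-74390 + \frac{\sqrt{245472826343010}}{44730}} = \frac{81682 + 324477}{-74390 + \frac{\sqrt{245472826343010}}{44730}} = \frac{406159}{-74390 + \frac{\sqrt{245472826343010}}{44730}}$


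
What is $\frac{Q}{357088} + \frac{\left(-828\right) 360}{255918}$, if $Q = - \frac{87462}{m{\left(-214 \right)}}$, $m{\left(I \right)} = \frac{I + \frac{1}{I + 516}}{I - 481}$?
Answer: $- \frac{482372411912055}{246081430996232} \approx -1.9602$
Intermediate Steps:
$m{\left(I \right)} = \frac{I + \frac{1}{516 + I}}{-481 + I}$
$Q = - \frac{18357399180}{64627}$ ($Q = - \frac{87462}{\frac{1}{-248196 + \left(-214\right)^{2} + 35 \left(-214\right)} \left(1 + \left(-214\right)^{2} + 516 \left(-214\right)\right)} = - \frac{87462}{\frac{1}{-248196 + 45796 - 7490} \left(1 + 45796 - 110424\right)} = - \frac{87462}{\frac{1}{-209890} \left(-64627\right)} = - \frac{87462}{\left(- \frac{1}{209890}\right) \left(-64627\right)} = - \frac{87462}{\frac{64627}{209890}} = \left(-87462\right) \frac{209890}{64627} = - \frac{18357399180}{64627} \approx -2.8405 \cdot 10^{5}$)
$\frac{Q}{357088} + \frac{\left(-828\right) 360}{255918} = - \frac{18357399180}{64627 \cdot 357088} + \frac{\left(-828\right) 360}{255918} = \left(- \frac{18357399180}{64627}\right) \frac{1}{357088} - \frac{49680}{42653} = - \frac{4589349795}{5769381544} - \frac{49680}{42653} = - \frac{482372411912055}{246081430996232}$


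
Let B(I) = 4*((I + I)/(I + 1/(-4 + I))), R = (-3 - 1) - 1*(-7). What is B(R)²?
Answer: 144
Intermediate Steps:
R = 3 (R = -4 + 7 = 3)
B(I) = 8*I/(I + 1/(-4 + I)) (B(I) = 4*((2*I)/(I + 1/(-4 + I))) = 4*(2*I/(I + 1/(-4 + I))) = 8*I/(I + 1/(-4 + I)))
B(R)² = (8*3*(-4 + 3)/(1 + 3² - 4*3))² = (8*3*(-1)/(1 + 9 - 12))² = (8*3*(-1)/(-2))² = (8*3*(-½)*(-1))² = 12² = 144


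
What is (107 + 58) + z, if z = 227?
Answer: 392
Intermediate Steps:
(107 + 58) + z = (107 + 58) + 227 = 165 + 227 = 392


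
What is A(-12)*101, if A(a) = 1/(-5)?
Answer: -101/5 ≈ -20.200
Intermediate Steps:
A(a) = -⅕
A(-12)*101 = -⅕*101 = -101/5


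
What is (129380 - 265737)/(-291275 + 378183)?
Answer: -136357/86908 ≈ -1.5690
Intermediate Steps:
(129380 - 265737)/(-291275 + 378183) = -136357/86908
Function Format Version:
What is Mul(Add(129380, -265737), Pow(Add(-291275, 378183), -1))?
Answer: Rational(-136357, 86908) ≈ -1.5690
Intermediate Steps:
Mul(Add(129380, -265737), Pow(Add(-291275, 378183), -1)) = Mul(-136357, Pow(86908, -1)) = Mul(-136357, Rational(1, 86908)) = Rational(-136357, 86908)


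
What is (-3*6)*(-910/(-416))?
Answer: -315/8 ≈ -39.375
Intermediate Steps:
(-3*6)*(-910/(-416)) = -(-16380)*(-1)/416 = -18*35/16 = -315/8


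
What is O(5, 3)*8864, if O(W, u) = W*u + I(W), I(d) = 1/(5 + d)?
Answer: 669232/5 ≈ 1.3385e+5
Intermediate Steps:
O(W, u) = 1/(5 + W) + W*u (O(W, u) = W*u + 1/(5 + W) = 1/(5 + W) + W*u)
O(5, 3)*8864 = ((1 + 5*3*(5 + 5))/(5 + 5))*8864 = ((1 + 5*3*10)/10)*8864 = ((1 + 150)/10)*8864 = ((1/10)*151)*8864 = (151/10)*8864 = 669232/5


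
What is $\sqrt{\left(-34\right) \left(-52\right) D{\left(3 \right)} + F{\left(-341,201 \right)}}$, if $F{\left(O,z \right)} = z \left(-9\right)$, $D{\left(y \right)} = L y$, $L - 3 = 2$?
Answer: $\sqrt{24711} \approx 157.2$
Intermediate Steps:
$L = 5$ ($L = 3 + 2 = 5$)
$D{\left(y \right)} = 5 y$
$F{\left(O,z \right)} = - 9 z$
$\sqrt{\left(-34\right) \left(-52\right) D{\left(3 \right)} + F{\left(-341,201 \right)}} = \sqrt{\left(-34\right) \left(-52\right) 5 \cdot 3 - 1809} = \sqrt{1768 \cdot 15 - 1809} = \sqrt{26520 - 1809} = \sqrt{24711}$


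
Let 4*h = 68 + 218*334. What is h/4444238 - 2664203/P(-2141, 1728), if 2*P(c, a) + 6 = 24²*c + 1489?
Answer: 11851573299944/2737057302227 ≈ 4.3300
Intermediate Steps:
P(c, a) = 1483/2 + 288*c (P(c, a) = -3 + (24²*c + 1489)/2 = -3 + (576*c + 1489)/2 = -3 + (1489 + 576*c)/2 = -3 + (1489/2 + 288*c) = 1483/2 + 288*c)
h = 18220 (h = (68 + 218*334)/4 = (68 + 72812)/4 = (¼)*72880 = 18220)
h/4444238 - 2664203/P(-2141, 1728) = 18220/4444238 - 2664203/(1483/2 + 288*(-2141)) = 18220*(1/4444238) - 2664203/(1483/2 - 616608) = 9110/2222119 - 2664203/(-1231733/2) = 9110/2222119 - 2664203*(-2/1231733) = 9110/2222119 + 5328406/1231733 = 11851573299944/2737057302227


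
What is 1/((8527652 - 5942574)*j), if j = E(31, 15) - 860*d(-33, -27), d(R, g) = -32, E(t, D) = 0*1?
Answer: 1/71141346560 ≈ 1.4057e-11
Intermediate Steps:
E(t, D) = 0
j = 27520 (j = 0 - 860*(-32) = 0 + 27520 = 27520)
1/((8527652 - 5942574)*j) = 1/((8527652 - 5942574)*27520) = (1/27520)/2585078 = (1/2585078)*(1/27520) = 1/71141346560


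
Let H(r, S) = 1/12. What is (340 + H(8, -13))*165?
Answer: 224455/4 ≈ 56114.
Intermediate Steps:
H(r, S) = 1/12
(340 + H(8, -13))*165 = (340 + 1/12)*165 = (4081/12)*165 = 224455/4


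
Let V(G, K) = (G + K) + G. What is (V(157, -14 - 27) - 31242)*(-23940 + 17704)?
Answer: 193122684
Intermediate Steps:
V(G, K) = K + 2*G
(V(157, -14 - 27) - 31242)*(-23940 + 17704) = (((-14 - 27) + 2*157) - 31242)*(-23940 + 17704) = ((-41 + 314) - 31242)*(-6236) = (273 - 31242)*(-6236) = -30969*(-6236) = 193122684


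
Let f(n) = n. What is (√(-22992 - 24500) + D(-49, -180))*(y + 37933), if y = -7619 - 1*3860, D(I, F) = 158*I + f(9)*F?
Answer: -247662348 + 52908*I*√11873 ≈ -2.4766e+8 + 5.765e+6*I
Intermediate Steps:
D(I, F) = 9*F + 158*I (D(I, F) = 158*I + 9*F = 9*F + 158*I)
y = -11479 (y = -7619 - 3860 = -11479)
(√(-22992 - 24500) + D(-49, -180))*(y + 37933) = (√(-22992 - 24500) + (9*(-180) + 158*(-49)))*(-11479 + 37933) = (√(-47492) + (-1620 - 7742))*26454 = (2*I*√11873 - 9362)*26454 = (-9362 + 2*I*√11873)*26454 = -247662348 + 52908*I*√11873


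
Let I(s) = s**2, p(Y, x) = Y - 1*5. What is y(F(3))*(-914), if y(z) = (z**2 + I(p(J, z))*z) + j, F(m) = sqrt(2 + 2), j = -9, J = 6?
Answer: 2742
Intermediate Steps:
F(m) = 2 (F(m) = sqrt(4) = 2)
p(Y, x) = -5 + Y (p(Y, x) = Y - 5 = -5 + Y)
y(z) = -9 + z + z**2 (y(z) = (z**2 + (-5 + 6)**2*z) - 9 = (z**2 + 1**2*z) - 9 = (z**2 + 1*z) - 9 = (z**2 + z) - 9 = (z + z**2) - 9 = -9 + z + z**2)
y(F(3))*(-914) = (-9 + 2 + 2**2)*(-914) = (-9 + 2 + 4)*(-914) = -3*(-914) = 2742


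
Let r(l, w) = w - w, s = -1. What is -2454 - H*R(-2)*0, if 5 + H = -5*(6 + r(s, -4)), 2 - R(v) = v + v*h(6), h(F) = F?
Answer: -2454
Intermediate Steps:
r(l, w) = 0
R(v) = 2 - 7*v (R(v) = 2 - (v + v*6) = 2 - (v + 6*v) = 2 - 7*v)
H = -35 (H = -5 - 5*(6 + 0) = -5 - 5*6 = -5 - 30 = -35)
-2454 - H*R(-2)*0 = -2454 - (-35*(2 - 7*(-2)))*0 = -2454 - (-35*(2 + 14))*0 = -2454 - (-35*16)*0 = -2454 - (-560)*0 = -2454 - 1*0 = -2454 + 0 = -2454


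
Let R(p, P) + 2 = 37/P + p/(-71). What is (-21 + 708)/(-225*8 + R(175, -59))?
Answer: -959281/2520510 ≈ -0.38059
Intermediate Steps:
R(p, P) = -2 + 37/P - p/71 (R(p, P) = -2 + (37/P + p/(-71)) = -2 + (37/P + p*(-1/71)) = -2 + (37/P - p/71) = -2 + 37/P - p/71)
(-21 + 708)/(-225*8 + R(175, -59)) = (-21 + 708)/(-225*8 + (-2 + 37/(-59) - 1/71*175)) = 687/(-1800 + (-2 + 37*(-1/59) - 175/71)) = 687/(-1800 + (-2 - 37/59 - 175/71)) = 687/(-1800 - 21330/4189) = 687/(-7561530/4189) = 687*(-4189/7561530) = -959281/2520510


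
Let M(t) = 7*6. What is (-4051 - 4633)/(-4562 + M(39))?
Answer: 2171/1130 ≈ 1.9212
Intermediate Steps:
M(t) = 42
(-4051 - 4633)/(-4562 + M(39)) = (-4051 - 4633)/(-4562 + 42) = -8684/(-4520) = -8684*(-1/4520) = 2171/1130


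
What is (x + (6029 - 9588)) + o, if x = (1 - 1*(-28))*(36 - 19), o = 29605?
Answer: 26539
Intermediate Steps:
x = 493 (x = (1 + 28)*17 = 29*17 = 493)
(x + (6029 - 9588)) + o = (493 + (6029 - 9588)) + 29605 = (493 - 3559) + 29605 = -3066 + 29605 = 26539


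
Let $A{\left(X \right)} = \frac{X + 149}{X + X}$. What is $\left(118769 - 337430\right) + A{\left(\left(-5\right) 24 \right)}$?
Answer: $- \frac{52478669}{240} \approx -2.1866 \cdot 10^{5}$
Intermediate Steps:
$A{\left(X \right)} = \frac{149 + X}{2 X}$
$\left(118769 - 337430\right) + A{\left(\left(-5\right) 24 \right)} = \left(118769 - 337430\right) + \frac{149 - 120}{2 \left(\left(-5\right) 24\right)} = -218661 + \frac{149 - 120}{2 \left(-120\right)} = -218661 + \frac{1}{2} \left(- \frac{1}{120}\right) 29 = -218661 - \frac{29}{240} = - \frac{52478669}{240}$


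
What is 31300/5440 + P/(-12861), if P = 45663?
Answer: 2569043/1166064 ≈ 2.2032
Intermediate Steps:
31300/5440 + P/(-12861) = 31300/5440 + 45663/(-12861) = 31300*(1/5440) + 45663*(-1/12861) = 1565/272 - 15221/4287 = 2569043/1166064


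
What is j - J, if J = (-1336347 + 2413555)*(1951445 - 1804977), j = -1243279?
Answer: -157777744623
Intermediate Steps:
J = 157776501344 (J = 1077208*146468 = 157776501344)
j - J = -1243279 - 1*157776501344 = -1243279 - 157776501344 = -157777744623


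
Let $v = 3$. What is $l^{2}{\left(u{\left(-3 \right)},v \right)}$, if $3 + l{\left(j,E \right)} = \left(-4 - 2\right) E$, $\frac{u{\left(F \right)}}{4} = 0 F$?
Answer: $441$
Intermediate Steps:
$u{\left(F \right)} = 0$ ($u{\left(F \right)} = 4 \cdot 0 F = 4 \cdot 0 = 0$)
$l{\left(j,E \right)} = -3 - 6 E$ ($l{\left(j,E \right)} = -3 + \left(-4 - 2\right) E = -3 - 6 E$)
$l^{2}{\left(u{\left(-3 \right)},v \right)} = \left(-3 - 18\right)^{2} = \left(-21\right)^{2} = 441$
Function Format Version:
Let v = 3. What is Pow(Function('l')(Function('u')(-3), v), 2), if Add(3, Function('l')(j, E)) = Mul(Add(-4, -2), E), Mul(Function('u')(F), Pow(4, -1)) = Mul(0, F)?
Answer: 441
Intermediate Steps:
Function('u')(F) = 0 (Function('u')(F) = Mul(4, Mul(0, F)) = Mul(4, 0) = 0)
Function('l')(j, E) = Add(-3, Mul(-6, E)) (Function('l')(j, E) = Add(-3, Mul(Add(-4, -2), E)) = Add(-3, Mul(-6, E)))
Pow(Function('l')(Function('u')(-3), v), 2) = Pow(Add(-3, Mul(-6, 3)), 2) = Pow(Add(-3, -18), 2) = Pow(-21, 2) = 441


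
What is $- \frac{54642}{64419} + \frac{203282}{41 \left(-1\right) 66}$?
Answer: $- \frac{2207180735}{29052969} \approx -75.971$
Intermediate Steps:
$- \frac{54642}{64419} + \frac{203282}{41 \left(-1\right) 66} = \left(-54642\right) \frac{1}{64419} + \frac{203282}{\left(-41\right) 66} = - \frac{18214}{21473} + \frac{203282}{-2706} = - \frac{18214}{21473} + 203282 \left(- \frac{1}{2706}\right) = - \frac{18214}{21473} - \frac{101641}{1353} = - \frac{2207180735}{29052969}$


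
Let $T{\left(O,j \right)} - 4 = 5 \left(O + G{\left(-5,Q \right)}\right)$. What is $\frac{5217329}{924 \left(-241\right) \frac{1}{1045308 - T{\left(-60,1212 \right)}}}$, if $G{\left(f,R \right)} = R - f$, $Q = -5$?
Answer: $- \frac{194830716847}{7953} \approx -2.4498 \cdot 10^{7}$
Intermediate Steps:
$T{\left(O,j \right)} = 4 + 5 O$ ($T{\left(O,j \right)} = 4 + 5 \left(O - 0\right) = 4 + 5 \left(O + \left(-5 + 5\right)\right) = 4 + 5 \left(O + 0\right) = 4 + 5 O$)
$\frac{5217329}{924 \left(-241\right) \frac{1}{1045308 - T{\left(-60,1212 \right)}}} = \frac{5217329}{924 \left(-241\right) \frac{1}{1045308 - \left(4 + 5 \left(-60\right)\right)}} = \frac{5217329}{\left(-222684\right) \frac{1}{1045308 - \left(4 - 300\right)}} = \frac{5217329}{\left(-222684\right) \frac{1}{1045308 - -296}} = \frac{5217329}{\left(-222684\right) \frac{1}{1045308 + 296}} = \frac{5217329}{\left(-222684\right) \frac{1}{1045604}} = \frac{5217329}{- \frac{7953}{37343}} = 5217329 \left(- \frac{37343}{7953}\right) = - \frac{194830716847}{7953}$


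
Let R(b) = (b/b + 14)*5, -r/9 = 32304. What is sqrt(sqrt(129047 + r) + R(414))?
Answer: sqrt(75 + I*sqrt(161689)) ≈ 15.557 + 12.924*I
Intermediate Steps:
r = -290736 (r = -9*32304 = -290736)
R(b) = 75 (R(b) = (1 + 14)*5 = 15*5 = 75)
sqrt(sqrt(129047 + r) + R(414)) = sqrt(sqrt(129047 - 290736) + 75) = sqrt(sqrt(-161689) + 75) = sqrt(I*sqrt(161689) + 75) = sqrt(75 + I*sqrt(161689))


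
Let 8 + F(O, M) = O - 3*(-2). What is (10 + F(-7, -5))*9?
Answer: 9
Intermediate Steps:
F(O, M) = -2 + O (F(O, M) = -8 + (O - 3*(-2)) = -8 + (O + 6) = -8 + (6 + O) = -2 + O)
(10 + F(-7, -5))*9 = (10 + (-2 - 7))*9 = (10 - 9)*9 = 1*9 = 9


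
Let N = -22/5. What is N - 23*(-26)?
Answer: 2968/5 ≈ 593.60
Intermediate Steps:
N = -22/5 (N = -22*1/5 = -22/5 ≈ -4.4000)
N - 23*(-26) = -22/5 - 23*(-26) = -22/5 + 598 = 2968/5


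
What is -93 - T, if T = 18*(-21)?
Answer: 285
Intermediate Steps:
T = -378
-93 - T = -93 - 1*(-378) = -93 + 378 = 285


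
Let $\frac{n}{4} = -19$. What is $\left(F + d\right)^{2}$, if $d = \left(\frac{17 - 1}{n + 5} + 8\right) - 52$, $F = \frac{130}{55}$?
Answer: $\frac{1068897636}{609961} \approx 1752.4$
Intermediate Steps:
$n = -76$ ($n = 4 \left(-19\right) = -76$)
$F = \frac{26}{11}$ ($F = 130 \cdot \frac{1}{55} = \frac{26}{11} \approx 2.3636$)
$d = - \frac{3140}{71}$ ($d = \left(\frac{17 - 1}{-76 + 5} + 8\right) - 52 = \left(\frac{16}{-71} + 8\right) - 52 = \left(16 \left(- \frac{1}{71}\right) + 8\right) - 52 = \left(- \frac{16}{71} + 8\right) - 52 = \frac{552}{71} - 52 = - \frac{3140}{71} \approx -44.225$)
$\left(F + d\right)^{2} = \left(\frac{26}{11} - \frac{3140}{71}\right)^{2} = \left(- \frac{32694}{781}\right)^{2} = \frac{1068897636}{609961}$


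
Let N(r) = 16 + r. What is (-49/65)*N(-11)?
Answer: -49/13 ≈ -3.7692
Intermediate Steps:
(-49/65)*N(-11) = (-49/65)*(16 - 11) = -49*1/65*5 = -49/65*5 = -49/13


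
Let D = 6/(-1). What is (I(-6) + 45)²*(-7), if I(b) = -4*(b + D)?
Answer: -60543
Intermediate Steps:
D = -6 (D = 6*(-1) = -6)
I(b) = 24 - 4*b (I(b) = -4*(b - 6) = -4*(-6 + b) = 24 - 4*b)
(I(-6) + 45)²*(-7) = ((24 - 4*(-6)) + 45)²*(-7) = ((24 + 24) + 45)²*(-7) = (48 + 45)²*(-7) = 93²*(-7) = 8649*(-7) = -60543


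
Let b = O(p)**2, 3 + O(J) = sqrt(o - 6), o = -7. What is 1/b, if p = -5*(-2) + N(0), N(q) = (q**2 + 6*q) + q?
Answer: (3 - I*sqrt(13))**(-2) ≈ -0.0082645 + 0.044697*I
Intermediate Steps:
N(q) = q**2 + 7*q
p = 10 (p = -5*(-2) + 0*(7 + 0) = 10 + 0*7 = 10 + 0 = 10)
O(J) = -3 + I*sqrt(13) (O(J) = -3 + sqrt(-7 - 6) = -3 + sqrt(-13) = -3 + I*sqrt(13))
b = (-3 + I*sqrt(13))**2 ≈ -4.0 - 21.633*I
1/b = 1/((3 - I*sqrt(13))**2) = (3 - I*sqrt(13))**(-2)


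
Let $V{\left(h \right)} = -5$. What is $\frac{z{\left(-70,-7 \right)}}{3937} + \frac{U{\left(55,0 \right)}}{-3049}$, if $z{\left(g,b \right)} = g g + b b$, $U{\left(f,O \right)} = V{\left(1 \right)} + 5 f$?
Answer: $\frac{14026511}{12003913} \approx 1.1685$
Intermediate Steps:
$U{\left(f,O \right)} = -5 + 5 f$
$z{\left(g,b \right)} = b^{2} + g^{2}$ ($z{\left(g,b \right)} = g^{2} + b^{2} = b^{2} + g^{2}$)
$\frac{z{\left(-70,-7 \right)}}{3937} + \frac{U{\left(55,0 \right)}}{-3049} = \frac{\left(-7\right)^{2} + \left(-70\right)^{2}}{3937} + \frac{-5 + 5 \cdot 55}{-3049} = \left(49 + 4900\right) \frac{1}{3937} + \left(-5 + 275\right) \left(- \frac{1}{3049}\right) = 4949 \cdot \frac{1}{3937} + 270 \left(- \frac{1}{3049}\right) = \frac{4949}{3937} - \frac{270}{3049} = \frac{14026511}{12003913}$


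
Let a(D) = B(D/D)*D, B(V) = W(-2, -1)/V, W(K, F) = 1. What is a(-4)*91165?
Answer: -364660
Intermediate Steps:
B(V) = 1/V
a(D) = D (a(D) = D/((D/D)) = D/1 = 1*D = D)
a(-4)*91165 = -4*91165 = -364660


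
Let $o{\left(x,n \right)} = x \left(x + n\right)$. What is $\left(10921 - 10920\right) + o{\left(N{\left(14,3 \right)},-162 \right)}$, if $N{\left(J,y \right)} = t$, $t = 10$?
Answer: $-1519$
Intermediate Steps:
$N{\left(J,y \right)} = 10$
$o{\left(x,n \right)} = x \left(n + x\right)$
$\left(10921 - 10920\right) + o{\left(N{\left(14,3 \right)},-162 \right)} = \left(10921 - 10920\right) + 10 \left(-162 + 10\right) = \left(10921 - 10920\right) + 10 \left(-152\right) = 1 - 1520 = -1519$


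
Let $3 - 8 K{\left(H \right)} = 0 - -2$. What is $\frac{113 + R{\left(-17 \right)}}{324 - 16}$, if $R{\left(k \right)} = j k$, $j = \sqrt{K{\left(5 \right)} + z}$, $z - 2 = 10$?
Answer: $\frac{113}{308} - \frac{17 \sqrt{194}}{1232} \approx 0.17469$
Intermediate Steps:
$K{\left(H \right)} = \frac{1}{8}$ ($K{\left(H \right)} = \frac{3}{8} - \frac{0 - -2}{8} = \frac{3}{8} - \frac{0 + 2}{8} = \frac{3}{8} - \frac{1}{4} = \frac{1}{8}$)
$z = 12$ ($z = 2 + 10 = 12$)
$j = \frac{\sqrt{194}}{4}$ ($j = \sqrt{\frac{1}{8} + 12} = \sqrt{\frac{97}{8}} = \frac{\sqrt{194}}{4} \approx 3.4821$)
$R{\left(k \right)} = \frac{k \sqrt{194}}{4}$ ($R{\left(k \right)} = \frac{\sqrt{194}}{4} k = \frac{k \sqrt{194}}{4}$)
$\frac{113 + R{\left(-17 \right)}}{324 - 16} = \frac{113 + \frac{1}{4} \left(-17\right) \sqrt{194}}{324 - 16} = \frac{113 - \frac{17 \sqrt{194}}{4}}{308} = \left(113 - \frac{17 \sqrt{194}}{4}\right) \frac{1}{308} = \frac{113}{308} - \frac{17 \sqrt{194}}{1232}$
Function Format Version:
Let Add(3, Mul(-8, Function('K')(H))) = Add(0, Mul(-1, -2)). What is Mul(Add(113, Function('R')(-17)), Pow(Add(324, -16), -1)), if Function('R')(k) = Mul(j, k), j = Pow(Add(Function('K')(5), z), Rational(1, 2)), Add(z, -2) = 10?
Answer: Add(Rational(113, 308), Mul(Rational(-17, 1232), Pow(194, Rational(1, 2)))) ≈ 0.17469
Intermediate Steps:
Function('K')(H) = Rational(1, 8) (Function('K')(H) = Add(Rational(3, 8), Mul(Rational(-1, 8), Add(0, Mul(-1, -2)))) = Add(Rational(3, 8), Mul(Rational(-1, 8), Add(0, 2))) = Add(Rational(3, 8), Mul(Rational(-1, 8), 2)) = Add(Rational(3, 8), Rational(-1, 4)) = Rational(1, 8))
z = 12 (z = Add(2, 10) = 12)
j = Mul(Rational(1, 4), Pow(194, Rational(1, 2))) (j = Pow(Add(Rational(1, 8), 12), Rational(1, 2)) = Pow(Rational(97, 8), Rational(1, 2)) = Mul(Rational(1, 4), Pow(194, Rational(1, 2))) ≈ 3.4821)
Function('R')(k) = Mul(Rational(1, 4), k, Pow(194, Rational(1, 2))) (Function('R')(k) = Mul(Mul(Rational(1, 4), Pow(194, Rational(1, 2))), k) = Mul(Rational(1, 4), k, Pow(194, Rational(1, 2))))
Mul(Add(113, Function('R')(-17)), Pow(Add(324, -16), -1)) = Mul(Add(113, Mul(Rational(1, 4), -17, Pow(194, Rational(1, 2)))), Pow(Add(324, -16), -1)) = Mul(Add(113, Mul(Rational(-17, 4), Pow(194, Rational(1, 2)))), Pow(308, -1)) = Mul(Add(113, Mul(Rational(-17, 4), Pow(194, Rational(1, 2)))), Rational(1, 308)) = Add(Rational(113, 308), Mul(Rational(-17, 1232), Pow(194, Rational(1, 2))))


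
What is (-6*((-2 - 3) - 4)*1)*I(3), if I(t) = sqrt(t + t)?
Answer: 54*sqrt(6) ≈ 132.27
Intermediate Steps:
I(t) = sqrt(2)*sqrt(t) (I(t) = sqrt(2*t) = sqrt(2)*sqrt(t))
(-6*((-2 - 3) - 4)*1)*I(3) = (-6*((-2 - 3) - 4)*1)*(sqrt(2)*sqrt(3)) = (-6*(-5 - 4)*1)*sqrt(6) = (-6*(-9)*1)*sqrt(6) = (54*1)*sqrt(6) = 54*sqrt(6)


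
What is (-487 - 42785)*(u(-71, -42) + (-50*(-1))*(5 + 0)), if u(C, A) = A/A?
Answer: -10861272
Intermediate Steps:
u(C, A) = 1
(-487 - 42785)*(u(-71, -42) + (-50*(-1))*(5 + 0)) = (-487 - 42785)*(1 + (-50*(-1))*(5 + 0)) = -43272*(1 - 10*(-5)*5) = -43272*(1 + 50*5) = -43272*(1 + 250) = -43272*251 = -10861272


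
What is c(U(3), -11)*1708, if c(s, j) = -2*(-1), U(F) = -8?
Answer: 3416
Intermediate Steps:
c(s, j) = 2
c(U(3), -11)*1708 = 2*1708 = 3416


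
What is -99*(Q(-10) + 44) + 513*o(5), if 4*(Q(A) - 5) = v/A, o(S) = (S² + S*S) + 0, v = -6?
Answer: 415683/20 ≈ 20784.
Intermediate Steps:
o(S) = 2*S² (o(S) = (S² + S²) + 0 = 2*S² + 0 = 2*S²)
Q(A) = 5 - 3/(2*A) (Q(A) = 5 + (-6/A)/4 = 5 - 3/(2*A))
-99*(Q(-10) + 44) + 513*o(5) = -99*((5 - 3/2/(-10)) + 44) + 513*(2*5²) = -99*((5 - 3/2*(-⅒)) + 44) + 513*(2*25) = -99*((5 + 3/20) + 44) + 513*50 = -99*(103/20 + 44) + 25650 = -99*983/20 + 25650 = -97317/20 + 25650 = 415683/20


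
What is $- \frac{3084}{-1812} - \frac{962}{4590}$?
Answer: $\frac{517184}{346545} \approx 1.4924$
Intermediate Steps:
$- \frac{3084}{-1812} - \frac{962}{4590} = \left(-3084\right) \left(- \frac{1}{1812}\right) - \frac{481}{2295} = \frac{257}{151} - \frac{481}{2295} = \frac{517184}{346545}$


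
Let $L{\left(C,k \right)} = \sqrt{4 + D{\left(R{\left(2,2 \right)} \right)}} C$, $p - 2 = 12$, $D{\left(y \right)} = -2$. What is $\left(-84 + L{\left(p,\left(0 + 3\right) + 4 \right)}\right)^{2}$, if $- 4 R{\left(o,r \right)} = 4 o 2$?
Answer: $7448 - 2352 \sqrt{2} \approx 4121.8$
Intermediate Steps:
$R{\left(o,r \right)} = - 2 o$ ($R{\left(o,r \right)} = - \frac{4 o 2}{4} = - \frac{8 o}{4} = - 2 o$)
$p = 14$ ($p = 2 + 12 = 14$)
$L{\left(C,k \right)} = C \sqrt{2}$ ($L{\left(C,k \right)} = \sqrt{4 - 2} C = \sqrt{2} C = C \sqrt{2}$)
$\left(-84 + L{\left(p,\left(0 + 3\right) + 4 \right)}\right)^{2} = \left(-84 + 14 \sqrt{2}\right)^{2}$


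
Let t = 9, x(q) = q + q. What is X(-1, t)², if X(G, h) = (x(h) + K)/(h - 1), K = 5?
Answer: 529/64 ≈ 8.2656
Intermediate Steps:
x(q) = 2*q
X(G, h) = (5 + 2*h)/(-1 + h) (X(G, h) = (2*h + 5)/(h - 1) = (5 + 2*h)/(-1 + h))
X(-1, t)² = ((5 + 2*9)/(-1 + 9))² = ((5 + 18)/8)² = ((⅛)*23)² = (23/8)² = 529/64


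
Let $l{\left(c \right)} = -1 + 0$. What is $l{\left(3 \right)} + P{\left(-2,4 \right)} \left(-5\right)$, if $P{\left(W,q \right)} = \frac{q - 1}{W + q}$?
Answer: $- \frac{17}{2} \approx -8.5$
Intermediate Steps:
$P{\left(W,q \right)} = \frac{-1 + q}{W + q}$
$l{\left(c \right)} = -1$
$l{\left(3 \right)} + P{\left(-2,4 \right)} \left(-5\right) = -1 + \frac{-1 + 4}{-2 + 4} \left(-5\right) = -1 + \frac{1}{2} \cdot 3 \left(-5\right) = -1 + \frac{3}{2} \left(-5\right) = -1 - \frac{15}{2} = - \frac{17}{2}$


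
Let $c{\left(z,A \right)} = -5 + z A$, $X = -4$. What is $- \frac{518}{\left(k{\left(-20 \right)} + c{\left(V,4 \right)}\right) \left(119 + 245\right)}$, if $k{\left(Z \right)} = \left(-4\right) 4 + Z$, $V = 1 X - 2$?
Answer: $\frac{37}{1690} \approx 0.021894$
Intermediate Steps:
$V = -6$ ($V = 1 \left(-4\right) - 2 = -4 - 2 = -6$)
$k{\left(Z \right)} = -16 + Z$
$c{\left(z,A \right)} = -5 + A z$
$- \frac{518}{\left(k{\left(-20 \right)} + c{\left(V,4 \right)}\right) \left(119 + 245\right)} = - \frac{518}{\left(\left(-16 - 20\right) + \left(-5 + 4 \left(-6\right)\right)\right) \left(119 + 245\right)} = - \frac{518}{\left(-36 - 29\right) 364} = - \frac{518}{\left(-65\right) 364} = - \frac{518}{-23660} = \left(-518\right) \left(- \frac{1}{23660}\right) = \frac{37}{1690}$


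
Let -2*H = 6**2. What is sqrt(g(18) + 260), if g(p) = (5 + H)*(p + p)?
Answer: 4*I*sqrt(13) ≈ 14.422*I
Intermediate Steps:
H = -18 (H = -1/2*6**2 = -1/2*36 = -18)
g(p) = -26*p (g(p) = (5 - 18)*(p + p) = -26*p)
sqrt(g(18) + 260) = sqrt(-26*18 + 260) = sqrt(-468 + 260) = sqrt(-208) = 4*I*sqrt(13)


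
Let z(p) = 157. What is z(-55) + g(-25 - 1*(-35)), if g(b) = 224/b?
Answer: 897/5 ≈ 179.40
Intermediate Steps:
z(-55) + g(-25 - 1*(-35)) = 157 + 224/(-25 - 1*(-35)) = 157 + 224/(-25 + 35) = 157 + 224/10 = 157 + 224*(⅒) = 157 + 112/5 = 897/5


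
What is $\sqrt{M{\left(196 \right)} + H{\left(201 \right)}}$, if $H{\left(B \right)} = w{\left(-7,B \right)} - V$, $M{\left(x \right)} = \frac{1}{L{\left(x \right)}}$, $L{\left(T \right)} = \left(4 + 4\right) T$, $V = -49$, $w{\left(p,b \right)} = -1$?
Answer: $\frac{\sqrt{150530}}{56} \approx 6.9283$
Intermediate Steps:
$L{\left(T \right)} = 8 T$
$M{\left(x \right)} = \frac{1}{8 x}$
$H{\left(B \right)} = 48$ ($H{\left(B \right)} = -1 - -49 = -1 + 49 = 48$)
$\sqrt{M{\left(196 \right)} + H{\left(201 \right)}} = \sqrt{\frac{1}{8 \cdot 196} + 48} = \sqrt{\frac{1}{8} \cdot \frac{1}{196} + 48} = \sqrt{\frac{1}{1568} + 48} = \sqrt{\frac{75265}{1568}} = \frac{\sqrt{150530}}{56}$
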